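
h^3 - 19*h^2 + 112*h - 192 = (h - 8)^2*(h - 3)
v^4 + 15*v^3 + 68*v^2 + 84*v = v*(v + 2)*(v + 6)*(v + 7)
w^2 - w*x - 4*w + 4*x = (w - 4)*(w - x)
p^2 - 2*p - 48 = (p - 8)*(p + 6)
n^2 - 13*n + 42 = (n - 7)*(n - 6)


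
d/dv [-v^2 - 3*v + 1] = -2*v - 3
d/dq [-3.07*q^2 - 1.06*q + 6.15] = -6.14*q - 1.06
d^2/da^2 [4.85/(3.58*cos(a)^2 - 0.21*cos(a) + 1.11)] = (-248.63816*(1 - cos(a)^2)^2 + 10.93869*cos(a)^3 - 47.4412449999999*cos(a)^2 - 23.007915*cos(a) + 210.52007)/(3.58*cos(a)^2 - 0.21*cos(a) + 1.11)^3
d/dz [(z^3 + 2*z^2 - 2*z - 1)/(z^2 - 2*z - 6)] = (z^4 - 4*z^3 - 20*z^2 - 22*z + 10)/(z^4 - 4*z^3 - 8*z^2 + 24*z + 36)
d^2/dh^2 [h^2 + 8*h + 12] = 2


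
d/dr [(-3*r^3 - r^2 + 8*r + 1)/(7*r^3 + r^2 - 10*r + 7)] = 2*(2*r^4 - 26*r^3 - 41*r^2 - 8*r + 33)/(49*r^6 + 14*r^5 - 139*r^4 + 78*r^3 + 114*r^2 - 140*r + 49)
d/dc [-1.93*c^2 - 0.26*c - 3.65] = -3.86*c - 0.26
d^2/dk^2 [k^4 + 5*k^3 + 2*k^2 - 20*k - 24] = 12*k^2 + 30*k + 4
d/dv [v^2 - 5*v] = 2*v - 5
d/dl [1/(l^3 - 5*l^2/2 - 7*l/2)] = 2*(-6*l^2 + 10*l + 7)/(l^2*(-2*l^2 + 5*l + 7)^2)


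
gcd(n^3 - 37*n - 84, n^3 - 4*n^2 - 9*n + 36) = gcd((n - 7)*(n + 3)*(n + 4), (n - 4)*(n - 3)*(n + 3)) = n + 3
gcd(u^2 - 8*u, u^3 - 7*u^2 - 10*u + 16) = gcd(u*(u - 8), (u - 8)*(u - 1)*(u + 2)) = u - 8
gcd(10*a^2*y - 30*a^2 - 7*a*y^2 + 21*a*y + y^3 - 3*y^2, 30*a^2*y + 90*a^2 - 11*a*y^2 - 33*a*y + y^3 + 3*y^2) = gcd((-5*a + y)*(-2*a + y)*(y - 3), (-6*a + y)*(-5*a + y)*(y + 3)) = -5*a + y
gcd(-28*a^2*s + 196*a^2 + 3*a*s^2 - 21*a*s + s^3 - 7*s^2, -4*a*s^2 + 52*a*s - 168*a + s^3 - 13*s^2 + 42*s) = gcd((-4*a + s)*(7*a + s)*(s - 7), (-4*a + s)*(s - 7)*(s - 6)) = -4*a*s + 28*a + s^2 - 7*s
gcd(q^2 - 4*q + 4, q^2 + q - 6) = q - 2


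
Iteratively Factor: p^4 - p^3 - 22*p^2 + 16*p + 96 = (p + 4)*(p^3 - 5*p^2 - 2*p + 24) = (p - 4)*(p + 4)*(p^2 - p - 6) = (p - 4)*(p - 3)*(p + 4)*(p + 2)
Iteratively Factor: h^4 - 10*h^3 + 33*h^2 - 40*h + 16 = (h - 1)*(h^3 - 9*h^2 + 24*h - 16) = (h - 4)*(h - 1)*(h^2 - 5*h + 4) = (h - 4)^2*(h - 1)*(h - 1)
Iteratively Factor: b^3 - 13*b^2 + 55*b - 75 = (b - 3)*(b^2 - 10*b + 25) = (b - 5)*(b - 3)*(b - 5)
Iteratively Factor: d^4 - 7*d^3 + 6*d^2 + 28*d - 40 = (d - 2)*(d^3 - 5*d^2 - 4*d + 20) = (d - 5)*(d - 2)*(d^2 - 4) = (d - 5)*(d - 2)^2*(d + 2)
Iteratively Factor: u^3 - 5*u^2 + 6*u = (u - 2)*(u^2 - 3*u) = u*(u - 2)*(u - 3)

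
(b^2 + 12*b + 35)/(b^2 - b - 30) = (b + 7)/(b - 6)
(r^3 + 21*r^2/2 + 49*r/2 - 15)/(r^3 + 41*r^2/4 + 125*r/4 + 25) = 2*(2*r^2 + 11*r - 6)/(4*r^2 + 21*r + 20)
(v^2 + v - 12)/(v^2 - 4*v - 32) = (v - 3)/(v - 8)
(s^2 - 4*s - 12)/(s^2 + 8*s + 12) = (s - 6)/(s + 6)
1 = 1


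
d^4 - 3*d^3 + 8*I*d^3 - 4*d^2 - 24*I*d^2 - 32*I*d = d*(d - 4)*(d + 1)*(d + 8*I)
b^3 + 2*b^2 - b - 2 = (b - 1)*(b + 1)*(b + 2)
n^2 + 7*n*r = n*(n + 7*r)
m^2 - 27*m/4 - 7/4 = (m - 7)*(m + 1/4)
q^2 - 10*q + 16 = (q - 8)*(q - 2)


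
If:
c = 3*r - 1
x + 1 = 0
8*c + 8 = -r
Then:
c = -1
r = 0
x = -1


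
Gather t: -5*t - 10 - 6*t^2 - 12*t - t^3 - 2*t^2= -t^3 - 8*t^2 - 17*t - 10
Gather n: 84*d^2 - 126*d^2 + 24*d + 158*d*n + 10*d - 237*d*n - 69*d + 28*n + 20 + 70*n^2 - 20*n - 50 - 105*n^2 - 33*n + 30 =-42*d^2 - 35*d - 35*n^2 + n*(-79*d - 25)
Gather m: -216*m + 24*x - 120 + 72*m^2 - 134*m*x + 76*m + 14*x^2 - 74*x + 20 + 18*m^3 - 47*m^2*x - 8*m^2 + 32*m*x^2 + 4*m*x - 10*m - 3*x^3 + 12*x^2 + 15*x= 18*m^3 + m^2*(64 - 47*x) + m*(32*x^2 - 130*x - 150) - 3*x^3 + 26*x^2 - 35*x - 100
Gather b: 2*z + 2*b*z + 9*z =2*b*z + 11*z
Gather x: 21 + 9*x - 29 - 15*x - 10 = -6*x - 18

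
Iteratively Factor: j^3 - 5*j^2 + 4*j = (j - 1)*(j^2 - 4*j) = j*(j - 1)*(j - 4)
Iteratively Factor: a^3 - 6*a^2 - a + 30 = (a + 2)*(a^2 - 8*a + 15) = (a - 5)*(a + 2)*(a - 3)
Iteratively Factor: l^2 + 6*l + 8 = (l + 4)*(l + 2)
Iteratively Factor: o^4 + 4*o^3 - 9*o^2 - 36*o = (o + 3)*(o^3 + o^2 - 12*o) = (o - 3)*(o + 3)*(o^2 + 4*o) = (o - 3)*(o + 3)*(o + 4)*(o)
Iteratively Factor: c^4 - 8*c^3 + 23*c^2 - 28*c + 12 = (c - 2)*(c^3 - 6*c^2 + 11*c - 6) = (c - 2)*(c - 1)*(c^2 - 5*c + 6) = (c - 3)*(c - 2)*(c - 1)*(c - 2)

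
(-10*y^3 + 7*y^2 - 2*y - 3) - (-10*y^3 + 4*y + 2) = 7*y^2 - 6*y - 5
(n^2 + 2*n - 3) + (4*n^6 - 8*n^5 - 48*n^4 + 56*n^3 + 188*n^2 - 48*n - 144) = 4*n^6 - 8*n^5 - 48*n^4 + 56*n^3 + 189*n^2 - 46*n - 147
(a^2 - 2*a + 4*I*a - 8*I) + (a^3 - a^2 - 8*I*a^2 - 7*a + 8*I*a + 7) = a^3 - 8*I*a^2 - 9*a + 12*I*a + 7 - 8*I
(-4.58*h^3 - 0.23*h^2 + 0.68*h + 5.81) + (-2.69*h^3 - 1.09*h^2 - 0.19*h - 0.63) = -7.27*h^3 - 1.32*h^2 + 0.49*h + 5.18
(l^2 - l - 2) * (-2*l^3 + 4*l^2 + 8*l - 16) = -2*l^5 + 6*l^4 + 8*l^3 - 32*l^2 + 32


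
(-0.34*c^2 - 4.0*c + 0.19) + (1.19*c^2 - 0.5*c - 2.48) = 0.85*c^2 - 4.5*c - 2.29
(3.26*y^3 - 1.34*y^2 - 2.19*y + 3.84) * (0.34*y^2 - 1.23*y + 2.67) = 1.1084*y^5 - 4.4654*y^4 + 9.6078*y^3 + 0.4215*y^2 - 10.5705*y + 10.2528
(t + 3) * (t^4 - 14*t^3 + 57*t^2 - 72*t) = t^5 - 11*t^4 + 15*t^3 + 99*t^2 - 216*t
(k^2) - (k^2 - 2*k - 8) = 2*k + 8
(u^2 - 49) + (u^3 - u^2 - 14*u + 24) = u^3 - 14*u - 25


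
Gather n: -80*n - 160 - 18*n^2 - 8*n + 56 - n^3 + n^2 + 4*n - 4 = -n^3 - 17*n^2 - 84*n - 108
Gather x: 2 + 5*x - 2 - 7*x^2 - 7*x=-7*x^2 - 2*x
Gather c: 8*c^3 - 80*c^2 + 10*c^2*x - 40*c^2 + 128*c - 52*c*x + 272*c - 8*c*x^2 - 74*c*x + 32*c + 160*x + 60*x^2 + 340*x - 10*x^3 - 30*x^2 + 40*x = 8*c^3 + c^2*(10*x - 120) + c*(-8*x^2 - 126*x + 432) - 10*x^3 + 30*x^2 + 540*x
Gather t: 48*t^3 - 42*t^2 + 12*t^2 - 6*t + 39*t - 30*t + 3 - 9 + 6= 48*t^3 - 30*t^2 + 3*t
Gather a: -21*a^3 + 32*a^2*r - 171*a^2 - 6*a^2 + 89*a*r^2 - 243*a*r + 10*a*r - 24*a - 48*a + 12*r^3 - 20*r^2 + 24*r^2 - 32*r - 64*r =-21*a^3 + a^2*(32*r - 177) + a*(89*r^2 - 233*r - 72) + 12*r^3 + 4*r^2 - 96*r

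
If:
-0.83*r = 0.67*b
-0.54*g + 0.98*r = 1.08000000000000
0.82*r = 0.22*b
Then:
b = 0.00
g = -2.00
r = 0.00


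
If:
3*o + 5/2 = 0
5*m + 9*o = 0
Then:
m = 3/2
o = -5/6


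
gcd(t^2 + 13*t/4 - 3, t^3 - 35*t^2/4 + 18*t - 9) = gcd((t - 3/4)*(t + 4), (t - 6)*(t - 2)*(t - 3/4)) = t - 3/4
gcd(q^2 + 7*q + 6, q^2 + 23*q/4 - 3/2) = q + 6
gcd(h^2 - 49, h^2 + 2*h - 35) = h + 7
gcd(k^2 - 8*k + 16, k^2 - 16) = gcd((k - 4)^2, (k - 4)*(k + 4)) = k - 4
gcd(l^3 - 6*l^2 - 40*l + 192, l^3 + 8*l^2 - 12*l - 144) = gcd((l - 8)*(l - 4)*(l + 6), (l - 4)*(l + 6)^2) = l^2 + 2*l - 24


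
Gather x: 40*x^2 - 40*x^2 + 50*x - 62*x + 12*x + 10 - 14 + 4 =0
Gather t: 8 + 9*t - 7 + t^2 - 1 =t^2 + 9*t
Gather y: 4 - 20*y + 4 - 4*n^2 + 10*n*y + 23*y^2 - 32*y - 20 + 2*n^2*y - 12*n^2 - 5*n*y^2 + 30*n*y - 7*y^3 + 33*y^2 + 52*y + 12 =-16*n^2 - 7*y^3 + y^2*(56 - 5*n) + y*(2*n^2 + 40*n)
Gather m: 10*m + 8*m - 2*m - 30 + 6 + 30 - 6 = 16*m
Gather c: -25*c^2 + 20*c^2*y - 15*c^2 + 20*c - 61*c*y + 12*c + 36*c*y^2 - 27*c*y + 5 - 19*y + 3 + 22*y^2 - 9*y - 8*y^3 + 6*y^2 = c^2*(20*y - 40) + c*(36*y^2 - 88*y + 32) - 8*y^3 + 28*y^2 - 28*y + 8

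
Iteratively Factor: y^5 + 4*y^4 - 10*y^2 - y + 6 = (y + 2)*(y^4 + 2*y^3 - 4*y^2 - 2*y + 3) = (y - 1)*(y + 2)*(y^3 + 3*y^2 - y - 3) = (y - 1)^2*(y + 2)*(y^2 + 4*y + 3) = (y - 1)^2*(y + 2)*(y + 3)*(y + 1)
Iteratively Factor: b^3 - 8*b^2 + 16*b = (b)*(b^2 - 8*b + 16) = b*(b - 4)*(b - 4)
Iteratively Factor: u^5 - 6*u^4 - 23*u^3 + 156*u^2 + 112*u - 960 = (u - 5)*(u^4 - u^3 - 28*u^2 + 16*u + 192) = (u - 5)*(u + 3)*(u^3 - 4*u^2 - 16*u + 64) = (u - 5)*(u - 4)*(u + 3)*(u^2 - 16) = (u - 5)*(u - 4)^2*(u + 3)*(u + 4)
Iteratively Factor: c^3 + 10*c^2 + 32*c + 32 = (c + 4)*(c^2 + 6*c + 8) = (c + 4)^2*(c + 2)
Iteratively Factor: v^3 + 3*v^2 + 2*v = (v + 2)*(v^2 + v) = (v + 1)*(v + 2)*(v)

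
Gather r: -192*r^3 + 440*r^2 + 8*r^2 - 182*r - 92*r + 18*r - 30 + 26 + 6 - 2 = -192*r^3 + 448*r^2 - 256*r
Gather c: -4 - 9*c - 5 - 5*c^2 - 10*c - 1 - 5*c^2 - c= -10*c^2 - 20*c - 10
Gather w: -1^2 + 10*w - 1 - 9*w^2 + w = -9*w^2 + 11*w - 2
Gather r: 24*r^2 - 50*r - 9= 24*r^2 - 50*r - 9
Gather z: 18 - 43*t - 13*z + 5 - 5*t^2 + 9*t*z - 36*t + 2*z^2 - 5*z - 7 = -5*t^2 - 79*t + 2*z^2 + z*(9*t - 18) + 16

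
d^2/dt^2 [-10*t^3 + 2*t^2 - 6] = 4 - 60*t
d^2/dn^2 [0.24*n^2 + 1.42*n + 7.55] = 0.480000000000000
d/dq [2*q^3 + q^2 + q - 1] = 6*q^2 + 2*q + 1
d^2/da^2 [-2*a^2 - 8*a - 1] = -4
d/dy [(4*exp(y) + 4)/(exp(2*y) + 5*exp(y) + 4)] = -4*exp(y)/(exp(2*y) + 8*exp(y) + 16)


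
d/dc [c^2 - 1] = 2*c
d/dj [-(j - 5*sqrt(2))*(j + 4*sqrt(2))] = -2*j + sqrt(2)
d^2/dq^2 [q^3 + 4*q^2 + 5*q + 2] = 6*q + 8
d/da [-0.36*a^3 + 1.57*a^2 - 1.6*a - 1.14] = -1.08*a^2 + 3.14*a - 1.6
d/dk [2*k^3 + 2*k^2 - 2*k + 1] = 6*k^2 + 4*k - 2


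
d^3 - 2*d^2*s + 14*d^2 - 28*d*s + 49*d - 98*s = (d + 7)^2*(d - 2*s)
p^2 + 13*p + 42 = (p + 6)*(p + 7)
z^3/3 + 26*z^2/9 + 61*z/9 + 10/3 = (z/3 + 1)*(z + 2/3)*(z + 5)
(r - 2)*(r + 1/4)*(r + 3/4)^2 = r^4 - r^3/4 - 41*r^2/16 - 111*r/64 - 9/32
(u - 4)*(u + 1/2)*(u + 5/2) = u^3 - u^2 - 43*u/4 - 5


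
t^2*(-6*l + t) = -6*l*t^2 + t^3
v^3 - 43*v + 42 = (v - 6)*(v - 1)*(v + 7)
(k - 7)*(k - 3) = k^2 - 10*k + 21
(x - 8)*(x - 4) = x^2 - 12*x + 32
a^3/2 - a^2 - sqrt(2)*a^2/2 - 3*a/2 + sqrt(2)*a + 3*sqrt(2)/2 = (a/2 + 1/2)*(a - 3)*(a - sqrt(2))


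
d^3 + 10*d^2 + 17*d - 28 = (d - 1)*(d + 4)*(d + 7)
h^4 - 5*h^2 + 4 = (h - 2)*(h - 1)*(h + 1)*(h + 2)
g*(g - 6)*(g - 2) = g^3 - 8*g^2 + 12*g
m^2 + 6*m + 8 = (m + 2)*(m + 4)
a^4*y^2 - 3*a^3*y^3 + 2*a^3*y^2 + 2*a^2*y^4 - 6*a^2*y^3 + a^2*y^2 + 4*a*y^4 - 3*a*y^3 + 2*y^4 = (a - 2*y)*(a - y)*(a*y + y)^2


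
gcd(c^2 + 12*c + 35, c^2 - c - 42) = 1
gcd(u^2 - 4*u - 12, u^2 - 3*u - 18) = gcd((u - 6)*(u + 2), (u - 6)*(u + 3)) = u - 6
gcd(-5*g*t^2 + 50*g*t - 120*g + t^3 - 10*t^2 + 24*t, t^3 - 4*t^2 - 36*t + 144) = t^2 - 10*t + 24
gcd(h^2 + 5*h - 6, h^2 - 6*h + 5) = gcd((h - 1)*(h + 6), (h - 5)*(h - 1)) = h - 1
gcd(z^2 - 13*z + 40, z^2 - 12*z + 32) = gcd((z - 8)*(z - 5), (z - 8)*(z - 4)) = z - 8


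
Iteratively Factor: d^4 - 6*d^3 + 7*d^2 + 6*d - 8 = (d - 2)*(d^3 - 4*d^2 - d + 4) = (d - 2)*(d + 1)*(d^2 - 5*d + 4) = (d - 4)*(d - 2)*(d + 1)*(d - 1)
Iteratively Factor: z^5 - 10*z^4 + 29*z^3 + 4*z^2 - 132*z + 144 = (z - 4)*(z^4 - 6*z^3 + 5*z^2 + 24*z - 36) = (z - 4)*(z - 2)*(z^3 - 4*z^2 - 3*z + 18) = (z - 4)*(z - 3)*(z - 2)*(z^2 - z - 6) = (z - 4)*(z - 3)*(z - 2)*(z + 2)*(z - 3)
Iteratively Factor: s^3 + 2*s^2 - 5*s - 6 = (s + 1)*(s^2 + s - 6) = (s - 2)*(s + 1)*(s + 3)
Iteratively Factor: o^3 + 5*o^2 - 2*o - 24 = (o + 3)*(o^2 + 2*o - 8) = (o + 3)*(o + 4)*(o - 2)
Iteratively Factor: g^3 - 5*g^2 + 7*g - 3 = (g - 1)*(g^2 - 4*g + 3) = (g - 3)*(g - 1)*(g - 1)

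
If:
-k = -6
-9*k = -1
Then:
No Solution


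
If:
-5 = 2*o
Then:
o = -5/2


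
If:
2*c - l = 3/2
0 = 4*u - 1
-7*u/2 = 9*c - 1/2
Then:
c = -1/24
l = -19/12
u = 1/4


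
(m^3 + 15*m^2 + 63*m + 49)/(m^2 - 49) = (m^2 + 8*m + 7)/(m - 7)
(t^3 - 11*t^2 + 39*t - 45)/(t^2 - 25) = (t^2 - 6*t + 9)/(t + 5)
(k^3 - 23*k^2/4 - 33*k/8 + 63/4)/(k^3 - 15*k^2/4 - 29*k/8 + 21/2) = (k - 6)/(k - 4)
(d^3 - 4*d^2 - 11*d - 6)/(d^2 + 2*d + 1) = d - 6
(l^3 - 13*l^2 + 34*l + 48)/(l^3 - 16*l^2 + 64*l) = (l^2 - 5*l - 6)/(l*(l - 8))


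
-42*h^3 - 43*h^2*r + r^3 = (-7*h + r)*(h + r)*(6*h + r)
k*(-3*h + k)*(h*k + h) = -3*h^2*k^2 - 3*h^2*k + h*k^3 + h*k^2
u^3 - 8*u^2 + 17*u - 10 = (u - 5)*(u - 2)*(u - 1)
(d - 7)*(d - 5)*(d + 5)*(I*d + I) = I*d^4 - 6*I*d^3 - 32*I*d^2 + 150*I*d + 175*I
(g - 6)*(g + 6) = g^2 - 36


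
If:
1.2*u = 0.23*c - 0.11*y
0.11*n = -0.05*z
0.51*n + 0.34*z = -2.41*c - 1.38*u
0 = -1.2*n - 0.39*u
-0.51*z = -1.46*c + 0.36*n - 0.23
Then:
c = -0.12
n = -0.07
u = 0.20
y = -2.48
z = 0.15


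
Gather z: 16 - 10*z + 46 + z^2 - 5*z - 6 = z^2 - 15*z + 56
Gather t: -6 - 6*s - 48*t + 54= -6*s - 48*t + 48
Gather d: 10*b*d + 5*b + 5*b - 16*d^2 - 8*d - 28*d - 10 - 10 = 10*b - 16*d^2 + d*(10*b - 36) - 20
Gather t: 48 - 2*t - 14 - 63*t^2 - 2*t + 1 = -63*t^2 - 4*t + 35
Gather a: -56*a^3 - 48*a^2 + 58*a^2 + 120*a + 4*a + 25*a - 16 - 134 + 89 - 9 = -56*a^3 + 10*a^2 + 149*a - 70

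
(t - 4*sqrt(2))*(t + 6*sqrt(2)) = t^2 + 2*sqrt(2)*t - 48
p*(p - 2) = p^2 - 2*p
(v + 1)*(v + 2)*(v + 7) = v^3 + 10*v^2 + 23*v + 14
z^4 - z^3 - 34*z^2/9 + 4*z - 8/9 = (z - 2)*(z - 2/3)*(z - 1/3)*(z + 2)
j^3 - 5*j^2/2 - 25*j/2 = j*(j - 5)*(j + 5/2)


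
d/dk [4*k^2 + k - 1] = 8*k + 1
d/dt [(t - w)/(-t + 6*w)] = 5*w/(t - 6*w)^2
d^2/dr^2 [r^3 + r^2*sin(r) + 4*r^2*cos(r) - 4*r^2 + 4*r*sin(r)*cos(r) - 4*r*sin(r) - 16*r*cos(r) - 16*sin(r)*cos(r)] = -r^2*sin(r) - 4*r^2*cos(r) - 12*r*sin(r) - 8*r*sin(2*r) + 20*r*cos(r) + 6*r + 34*sin(r) + 32*sin(2*r) + 8*cos(2*r) - 8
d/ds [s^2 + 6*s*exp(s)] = 6*s*exp(s) + 2*s + 6*exp(s)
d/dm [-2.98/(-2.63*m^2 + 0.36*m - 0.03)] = (1.0728 - 15.6748*m)/(2.63*m^2 - 0.36*m + 0.03)^2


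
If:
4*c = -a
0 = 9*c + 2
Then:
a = 8/9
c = -2/9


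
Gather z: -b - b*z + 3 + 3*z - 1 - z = -b + z*(2 - b) + 2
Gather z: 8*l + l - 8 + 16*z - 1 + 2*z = 9*l + 18*z - 9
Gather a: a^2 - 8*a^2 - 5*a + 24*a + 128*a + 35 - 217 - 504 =-7*a^2 + 147*a - 686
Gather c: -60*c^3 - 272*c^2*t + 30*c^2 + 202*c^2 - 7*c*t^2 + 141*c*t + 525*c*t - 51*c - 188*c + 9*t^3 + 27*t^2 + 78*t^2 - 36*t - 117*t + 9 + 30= -60*c^3 + c^2*(232 - 272*t) + c*(-7*t^2 + 666*t - 239) + 9*t^3 + 105*t^2 - 153*t + 39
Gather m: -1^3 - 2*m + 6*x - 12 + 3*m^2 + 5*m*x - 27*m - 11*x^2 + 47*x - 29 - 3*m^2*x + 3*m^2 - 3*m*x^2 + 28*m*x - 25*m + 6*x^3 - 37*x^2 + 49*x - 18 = m^2*(6 - 3*x) + m*(-3*x^2 + 33*x - 54) + 6*x^3 - 48*x^2 + 102*x - 60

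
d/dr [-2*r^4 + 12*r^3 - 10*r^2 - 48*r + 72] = -8*r^3 + 36*r^2 - 20*r - 48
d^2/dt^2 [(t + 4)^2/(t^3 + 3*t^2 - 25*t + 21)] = 2*(t^6 + 24*t^5 + 243*t^4 + 584*t^3 - 1965*t^2 - 6120*t + 13633)/(t^9 + 9*t^8 - 48*t^7 - 360*t^6 + 1578*t^5 + 3042*t^4 - 23752*t^3 + 43344*t^2 - 33075*t + 9261)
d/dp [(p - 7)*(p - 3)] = 2*p - 10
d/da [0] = 0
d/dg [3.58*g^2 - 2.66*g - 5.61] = 7.16*g - 2.66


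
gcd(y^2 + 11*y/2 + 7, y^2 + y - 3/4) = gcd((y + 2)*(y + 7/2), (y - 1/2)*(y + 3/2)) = 1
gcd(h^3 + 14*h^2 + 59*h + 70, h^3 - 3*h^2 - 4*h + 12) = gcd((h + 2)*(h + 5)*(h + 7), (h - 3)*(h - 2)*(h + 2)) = h + 2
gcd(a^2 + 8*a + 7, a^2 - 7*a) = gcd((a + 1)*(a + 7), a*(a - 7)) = 1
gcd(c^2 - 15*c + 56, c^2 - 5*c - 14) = c - 7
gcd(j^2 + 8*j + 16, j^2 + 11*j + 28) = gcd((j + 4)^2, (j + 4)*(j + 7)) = j + 4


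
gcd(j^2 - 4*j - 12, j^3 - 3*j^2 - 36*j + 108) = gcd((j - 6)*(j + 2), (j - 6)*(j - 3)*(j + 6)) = j - 6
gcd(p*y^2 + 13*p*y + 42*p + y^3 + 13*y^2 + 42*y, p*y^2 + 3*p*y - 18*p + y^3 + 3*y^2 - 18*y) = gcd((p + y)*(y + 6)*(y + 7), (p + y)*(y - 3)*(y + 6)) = p*y + 6*p + y^2 + 6*y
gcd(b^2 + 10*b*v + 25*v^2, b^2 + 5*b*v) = b + 5*v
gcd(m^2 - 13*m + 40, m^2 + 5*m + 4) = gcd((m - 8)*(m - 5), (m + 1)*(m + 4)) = 1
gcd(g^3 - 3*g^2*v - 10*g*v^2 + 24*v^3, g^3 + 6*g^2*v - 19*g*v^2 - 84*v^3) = -g^2 + g*v + 12*v^2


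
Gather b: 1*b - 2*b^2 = -2*b^2 + b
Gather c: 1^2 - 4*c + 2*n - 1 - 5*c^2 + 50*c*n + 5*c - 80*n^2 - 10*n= -5*c^2 + c*(50*n + 1) - 80*n^2 - 8*n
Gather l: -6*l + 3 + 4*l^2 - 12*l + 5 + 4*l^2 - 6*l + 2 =8*l^2 - 24*l + 10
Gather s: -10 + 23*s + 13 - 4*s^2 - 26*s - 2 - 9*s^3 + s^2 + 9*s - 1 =-9*s^3 - 3*s^2 + 6*s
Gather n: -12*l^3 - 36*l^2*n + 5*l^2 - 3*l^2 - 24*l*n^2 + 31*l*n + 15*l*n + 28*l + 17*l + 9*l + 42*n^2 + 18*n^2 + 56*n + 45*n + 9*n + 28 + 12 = -12*l^3 + 2*l^2 + 54*l + n^2*(60 - 24*l) + n*(-36*l^2 + 46*l + 110) + 40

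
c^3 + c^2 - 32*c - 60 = (c - 6)*(c + 2)*(c + 5)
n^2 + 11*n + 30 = (n + 5)*(n + 6)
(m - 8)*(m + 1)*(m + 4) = m^3 - 3*m^2 - 36*m - 32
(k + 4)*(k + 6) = k^2 + 10*k + 24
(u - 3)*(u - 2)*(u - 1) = u^3 - 6*u^2 + 11*u - 6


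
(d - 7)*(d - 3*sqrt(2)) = d^2 - 7*d - 3*sqrt(2)*d + 21*sqrt(2)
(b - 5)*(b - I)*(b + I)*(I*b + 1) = I*b^4 + b^3 - 5*I*b^3 - 5*b^2 + I*b^2 + b - 5*I*b - 5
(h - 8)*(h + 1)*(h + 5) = h^3 - 2*h^2 - 43*h - 40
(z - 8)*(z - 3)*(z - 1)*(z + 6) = z^4 - 6*z^3 - 37*z^2 + 186*z - 144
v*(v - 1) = v^2 - v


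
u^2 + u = u*(u + 1)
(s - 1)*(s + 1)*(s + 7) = s^3 + 7*s^2 - s - 7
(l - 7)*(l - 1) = l^2 - 8*l + 7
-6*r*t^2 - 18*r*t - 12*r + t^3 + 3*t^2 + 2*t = (-6*r + t)*(t + 1)*(t + 2)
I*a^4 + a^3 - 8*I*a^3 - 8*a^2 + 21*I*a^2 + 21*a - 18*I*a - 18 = (a - 3)^2*(a - 2)*(I*a + 1)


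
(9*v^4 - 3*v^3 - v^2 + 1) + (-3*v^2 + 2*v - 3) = 9*v^4 - 3*v^3 - 4*v^2 + 2*v - 2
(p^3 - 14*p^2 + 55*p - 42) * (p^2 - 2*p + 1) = p^5 - 16*p^4 + 84*p^3 - 166*p^2 + 139*p - 42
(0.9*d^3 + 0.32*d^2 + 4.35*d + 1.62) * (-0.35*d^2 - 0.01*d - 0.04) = -0.315*d^5 - 0.121*d^4 - 1.5617*d^3 - 0.6233*d^2 - 0.1902*d - 0.0648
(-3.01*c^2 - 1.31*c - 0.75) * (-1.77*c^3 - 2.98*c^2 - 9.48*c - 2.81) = 5.3277*c^5 + 11.2885*c^4 + 33.7661*c^3 + 23.1119*c^2 + 10.7911*c + 2.1075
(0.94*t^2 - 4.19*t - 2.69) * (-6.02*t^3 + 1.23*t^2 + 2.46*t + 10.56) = -5.6588*t^5 + 26.38*t^4 + 13.3525*t^3 - 3.6897*t^2 - 50.8638*t - 28.4064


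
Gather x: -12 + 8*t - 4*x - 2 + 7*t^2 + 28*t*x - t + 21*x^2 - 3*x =7*t^2 + 7*t + 21*x^2 + x*(28*t - 7) - 14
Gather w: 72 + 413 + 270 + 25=780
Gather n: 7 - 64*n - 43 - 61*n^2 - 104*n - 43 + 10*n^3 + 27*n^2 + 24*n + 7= 10*n^3 - 34*n^2 - 144*n - 72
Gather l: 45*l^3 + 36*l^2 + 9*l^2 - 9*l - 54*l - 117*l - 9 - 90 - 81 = 45*l^3 + 45*l^2 - 180*l - 180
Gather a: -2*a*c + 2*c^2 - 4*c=-2*a*c + 2*c^2 - 4*c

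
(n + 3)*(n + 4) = n^2 + 7*n + 12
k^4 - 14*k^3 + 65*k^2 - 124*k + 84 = (k - 7)*(k - 3)*(k - 2)^2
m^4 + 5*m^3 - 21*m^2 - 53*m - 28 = (m - 4)*(m + 1)^2*(m + 7)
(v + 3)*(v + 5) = v^2 + 8*v + 15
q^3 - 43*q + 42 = (q - 6)*(q - 1)*(q + 7)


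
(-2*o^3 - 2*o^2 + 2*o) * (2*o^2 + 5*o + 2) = -4*o^5 - 14*o^4 - 10*o^3 + 6*o^2 + 4*o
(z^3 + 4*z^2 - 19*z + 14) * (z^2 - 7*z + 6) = z^5 - 3*z^4 - 41*z^3 + 171*z^2 - 212*z + 84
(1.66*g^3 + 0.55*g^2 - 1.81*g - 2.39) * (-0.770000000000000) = -1.2782*g^3 - 0.4235*g^2 + 1.3937*g + 1.8403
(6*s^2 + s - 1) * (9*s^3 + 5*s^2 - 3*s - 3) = 54*s^5 + 39*s^4 - 22*s^3 - 26*s^2 + 3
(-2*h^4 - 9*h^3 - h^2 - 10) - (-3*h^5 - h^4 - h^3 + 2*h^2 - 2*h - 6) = 3*h^5 - h^4 - 8*h^3 - 3*h^2 + 2*h - 4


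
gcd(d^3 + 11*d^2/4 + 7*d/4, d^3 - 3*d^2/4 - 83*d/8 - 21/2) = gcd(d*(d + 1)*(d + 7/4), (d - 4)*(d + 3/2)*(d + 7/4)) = d + 7/4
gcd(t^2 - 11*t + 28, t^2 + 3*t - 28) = t - 4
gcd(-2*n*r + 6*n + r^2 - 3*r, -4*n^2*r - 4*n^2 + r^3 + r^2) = -2*n + r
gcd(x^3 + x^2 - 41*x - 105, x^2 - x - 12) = x + 3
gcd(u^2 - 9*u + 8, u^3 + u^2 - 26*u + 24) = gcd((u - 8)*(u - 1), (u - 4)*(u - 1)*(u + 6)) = u - 1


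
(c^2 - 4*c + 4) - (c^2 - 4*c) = 4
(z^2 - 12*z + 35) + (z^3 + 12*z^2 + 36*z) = z^3 + 13*z^2 + 24*z + 35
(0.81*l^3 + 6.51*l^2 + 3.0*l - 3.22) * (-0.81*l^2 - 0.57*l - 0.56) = -0.6561*l^5 - 5.7348*l^4 - 6.5943*l^3 - 2.7474*l^2 + 0.1554*l + 1.8032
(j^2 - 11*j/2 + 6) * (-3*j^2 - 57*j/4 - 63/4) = -3*j^4 + 9*j^3/4 + 357*j^2/8 + 9*j/8 - 189/2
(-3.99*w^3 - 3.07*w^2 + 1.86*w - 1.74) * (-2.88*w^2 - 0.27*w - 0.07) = 11.4912*w^5 + 9.9189*w^4 - 4.2486*w^3 + 4.7239*w^2 + 0.3396*w + 0.1218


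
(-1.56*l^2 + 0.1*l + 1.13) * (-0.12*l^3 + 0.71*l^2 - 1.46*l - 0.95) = 0.1872*l^5 - 1.1196*l^4 + 2.213*l^3 + 2.1383*l^2 - 1.7448*l - 1.0735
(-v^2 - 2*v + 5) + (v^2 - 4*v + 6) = 11 - 6*v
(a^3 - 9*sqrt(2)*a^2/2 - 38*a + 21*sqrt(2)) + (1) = a^3 - 9*sqrt(2)*a^2/2 - 38*a + 1 + 21*sqrt(2)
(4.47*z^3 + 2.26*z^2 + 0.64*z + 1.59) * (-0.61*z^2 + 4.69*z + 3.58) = -2.7267*z^5 + 19.5857*z^4 + 26.2116*z^3 + 10.1225*z^2 + 9.7483*z + 5.6922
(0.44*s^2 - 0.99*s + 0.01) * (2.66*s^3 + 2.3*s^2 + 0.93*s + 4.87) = 1.1704*s^5 - 1.6214*s^4 - 1.8412*s^3 + 1.2451*s^2 - 4.812*s + 0.0487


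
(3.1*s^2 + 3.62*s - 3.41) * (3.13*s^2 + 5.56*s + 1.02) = 9.703*s^4 + 28.5666*s^3 + 12.6159*s^2 - 15.2672*s - 3.4782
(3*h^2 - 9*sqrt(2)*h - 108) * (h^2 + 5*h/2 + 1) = 3*h^4 - 9*sqrt(2)*h^3 + 15*h^3/2 - 105*h^2 - 45*sqrt(2)*h^2/2 - 270*h - 9*sqrt(2)*h - 108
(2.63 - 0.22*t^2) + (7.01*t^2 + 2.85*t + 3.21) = 6.79*t^2 + 2.85*t + 5.84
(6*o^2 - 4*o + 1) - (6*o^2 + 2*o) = 1 - 6*o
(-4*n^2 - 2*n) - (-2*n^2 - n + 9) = -2*n^2 - n - 9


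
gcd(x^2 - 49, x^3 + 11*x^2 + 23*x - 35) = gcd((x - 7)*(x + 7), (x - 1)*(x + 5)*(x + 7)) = x + 7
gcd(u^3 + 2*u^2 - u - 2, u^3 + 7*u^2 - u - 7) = u^2 - 1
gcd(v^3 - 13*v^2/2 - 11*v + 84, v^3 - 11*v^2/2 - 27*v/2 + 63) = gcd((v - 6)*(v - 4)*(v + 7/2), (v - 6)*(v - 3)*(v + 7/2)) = v^2 - 5*v/2 - 21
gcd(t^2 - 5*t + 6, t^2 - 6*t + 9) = t - 3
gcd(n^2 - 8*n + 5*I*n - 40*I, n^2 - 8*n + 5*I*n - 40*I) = n^2 + n*(-8 + 5*I) - 40*I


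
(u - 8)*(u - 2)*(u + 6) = u^3 - 4*u^2 - 44*u + 96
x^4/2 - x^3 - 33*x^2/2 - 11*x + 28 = (x/2 + 1)*(x - 7)*(x - 1)*(x + 4)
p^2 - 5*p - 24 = (p - 8)*(p + 3)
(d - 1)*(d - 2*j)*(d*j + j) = d^3*j - 2*d^2*j^2 - d*j + 2*j^2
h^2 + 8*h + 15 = (h + 3)*(h + 5)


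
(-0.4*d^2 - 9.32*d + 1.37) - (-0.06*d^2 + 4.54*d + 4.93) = -0.34*d^2 - 13.86*d - 3.56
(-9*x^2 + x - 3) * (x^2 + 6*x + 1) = -9*x^4 - 53*x^3 - 6*x^2 - 17*x - 3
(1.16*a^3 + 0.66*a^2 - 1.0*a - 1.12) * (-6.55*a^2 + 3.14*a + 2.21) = -7.598*a^5 - 0.680600000000001*a^4 + 11.186*a^3 + 5.6546*a^2 - 5.7268*a - 2.4752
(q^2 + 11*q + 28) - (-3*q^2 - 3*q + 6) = 4*q^2 + 14*q + 22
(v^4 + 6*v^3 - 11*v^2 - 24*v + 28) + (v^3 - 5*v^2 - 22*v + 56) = v^4 + 7*v^3 - 16*v^2 - 46*v + 84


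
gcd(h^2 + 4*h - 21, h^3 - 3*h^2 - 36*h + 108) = h - 3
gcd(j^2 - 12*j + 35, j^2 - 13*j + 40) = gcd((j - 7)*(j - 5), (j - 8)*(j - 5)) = j - 5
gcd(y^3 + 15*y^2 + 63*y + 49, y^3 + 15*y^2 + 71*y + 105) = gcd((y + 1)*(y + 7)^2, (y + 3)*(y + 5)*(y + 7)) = y + 7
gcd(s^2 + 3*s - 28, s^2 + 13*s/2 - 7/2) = s + 7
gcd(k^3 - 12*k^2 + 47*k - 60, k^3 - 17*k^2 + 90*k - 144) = k - 3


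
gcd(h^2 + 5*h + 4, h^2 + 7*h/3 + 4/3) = h + 1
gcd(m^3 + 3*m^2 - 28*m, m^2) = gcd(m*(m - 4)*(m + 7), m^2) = m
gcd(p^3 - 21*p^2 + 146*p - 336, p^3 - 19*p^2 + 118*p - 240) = p^2 - 14*p + 48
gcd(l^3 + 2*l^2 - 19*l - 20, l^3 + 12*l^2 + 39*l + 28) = l + 1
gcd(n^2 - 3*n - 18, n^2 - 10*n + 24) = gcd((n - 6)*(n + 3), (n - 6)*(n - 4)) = n - 6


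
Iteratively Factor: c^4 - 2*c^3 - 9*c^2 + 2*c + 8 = (c + 2)*(c^3 - 4*c^2 - c + 4) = (c - 4)*(c + 2)*(c^2 - 1) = (c - 4)*(c - 1)*(c + 2)*(c + 1)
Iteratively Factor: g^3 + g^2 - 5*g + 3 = (g - 1)*(g^2 + 2*g - 3) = (g - 1)*(g + 3)*(g - 1)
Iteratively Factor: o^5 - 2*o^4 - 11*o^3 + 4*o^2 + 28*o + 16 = (o + 2)*(o^4 - 4*o^3 - 3*o^2 + 10*o + 8) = (o - 4)*(o + 2)*(o^3 - 3*o - 2) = (o - 4)*(o - 2)*(o + 2)*(o^2 + 2*o + 1) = (o - 4)*(o - 2)*(o + 1)*(o + 2)*(o + 1)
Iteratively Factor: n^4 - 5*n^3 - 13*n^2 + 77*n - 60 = (n - 1)*(n^3 - 4*n^2 - 17*n + 60) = (n - 5)*(n - 1)*(n^2 + n - 12) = (n - 5)*(n - 3)*(n - 1)*(n + 4)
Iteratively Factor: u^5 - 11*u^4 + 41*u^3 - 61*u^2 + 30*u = (u - 5)*(u^4 - 6*u^3 + 11*u^2 - 6*u) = (u - 5)*(u - 1)*(u^3 - 5*u^2 + 6*u) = (u - 5)*(u - 3)*(u - 1)*(u^2 - 2*u) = u*(u - 5)*(u - 3)*(u - 1)*(u - 2)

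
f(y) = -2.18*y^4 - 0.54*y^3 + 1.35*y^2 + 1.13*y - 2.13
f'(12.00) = -15267.91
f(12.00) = -45931.77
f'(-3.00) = 213.89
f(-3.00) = -155.37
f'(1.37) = -20.63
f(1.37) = -7.12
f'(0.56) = 0.60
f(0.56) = -1.38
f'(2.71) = -177.00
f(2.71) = -117.48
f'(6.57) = -2523.99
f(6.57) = -4151.37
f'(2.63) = -161.60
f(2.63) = -103.94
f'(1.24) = -14.64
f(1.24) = -4.84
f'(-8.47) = 5160.71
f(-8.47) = -10806.65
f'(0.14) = 1.45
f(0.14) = -1.95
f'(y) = -8.72*y^3 - 1.62*y^2 + 2.7*y + 1.13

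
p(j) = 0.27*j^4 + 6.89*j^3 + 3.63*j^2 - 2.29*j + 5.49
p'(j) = 1.08*j^3 + 20.67*j^2 + 7.26*j - 2.29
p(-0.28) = 6.27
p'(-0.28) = -2.73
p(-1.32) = -0.19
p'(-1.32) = 21.66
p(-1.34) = -0.63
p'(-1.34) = 22.50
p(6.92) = 3065.78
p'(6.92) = 1395.64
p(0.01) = 5.47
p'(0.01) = -2.22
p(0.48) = 6.00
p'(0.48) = 6.08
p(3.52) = 384.36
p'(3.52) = 326.48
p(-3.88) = -272.24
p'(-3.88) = 217.63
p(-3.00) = -119.13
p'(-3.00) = 132.80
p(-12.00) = -5751.51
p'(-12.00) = 1020.83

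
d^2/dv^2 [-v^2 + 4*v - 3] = -2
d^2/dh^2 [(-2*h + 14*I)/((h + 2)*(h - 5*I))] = (-4*h^3 + 84*I*h^2 + h*(420 + 48*I) + 80 - 668*I)/(h^6 + h^5*(6 - 15*I) + h^4*(-63 - 90*I) + h^3*(-442 - 55*I) + h^2*(-900 + 630*I) + h*(-600 + 1500*I) + 1000*I)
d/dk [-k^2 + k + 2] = 1 - 2*k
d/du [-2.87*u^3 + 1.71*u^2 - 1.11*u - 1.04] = -8.61*u^2 + 3.42*u - 1.11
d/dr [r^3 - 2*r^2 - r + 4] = 3*r^2 - 4*r - 1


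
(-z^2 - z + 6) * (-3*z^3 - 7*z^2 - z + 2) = 3*z^5 + 10*z^4 - 10*z^3 - 43*z^2 - 8*z + 12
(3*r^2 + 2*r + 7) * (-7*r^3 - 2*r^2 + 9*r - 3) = -21*r^5 - 20*r^4 - 26*r^3 - 5*r^2 + 57*r - 21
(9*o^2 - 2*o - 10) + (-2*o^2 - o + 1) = 7*o^2 - 3*o - 9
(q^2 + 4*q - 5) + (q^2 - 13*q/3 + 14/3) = 2*q^2 - q/3 - 1/3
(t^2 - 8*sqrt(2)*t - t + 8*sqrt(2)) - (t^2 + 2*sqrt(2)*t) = -10*sqrt(2)*t - t + 8*sqrt(2)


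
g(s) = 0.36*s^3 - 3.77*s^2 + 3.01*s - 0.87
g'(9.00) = 22.63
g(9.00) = -16.71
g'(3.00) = -9.89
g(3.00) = -16.05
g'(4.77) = -8.38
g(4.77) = -33.22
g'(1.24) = -4.68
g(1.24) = -2.25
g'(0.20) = 1.55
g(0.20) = -0.42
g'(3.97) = -9.90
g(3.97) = -25.81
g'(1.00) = -3.45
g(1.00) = -1.27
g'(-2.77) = 32.18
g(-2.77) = -45.79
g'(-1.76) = 19.63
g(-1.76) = -19.81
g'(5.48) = -5.88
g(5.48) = -38.35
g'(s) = 1.08*s^2 - 7.54*s + 3.01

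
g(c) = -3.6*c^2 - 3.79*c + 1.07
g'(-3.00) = 17.81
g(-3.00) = -19.96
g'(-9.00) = 61.01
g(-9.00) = -256.42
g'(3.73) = -30.65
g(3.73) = -63.15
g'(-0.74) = 1.54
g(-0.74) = 1.90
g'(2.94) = -24.96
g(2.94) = -41.19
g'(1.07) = -11.49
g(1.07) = -7.11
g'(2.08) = -18.77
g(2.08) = -22.39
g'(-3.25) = 19.61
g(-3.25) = -24.64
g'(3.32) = -27.69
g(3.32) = -51.19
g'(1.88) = -17.33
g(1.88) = -18.78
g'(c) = -7.2*c - 3.79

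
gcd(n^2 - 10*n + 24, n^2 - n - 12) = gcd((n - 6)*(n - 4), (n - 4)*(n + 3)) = n - 4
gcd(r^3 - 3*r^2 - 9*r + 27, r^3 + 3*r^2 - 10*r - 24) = r - 3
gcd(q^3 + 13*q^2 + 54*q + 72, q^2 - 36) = q + 6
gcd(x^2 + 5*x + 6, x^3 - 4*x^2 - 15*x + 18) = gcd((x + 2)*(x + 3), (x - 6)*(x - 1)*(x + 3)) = x + 3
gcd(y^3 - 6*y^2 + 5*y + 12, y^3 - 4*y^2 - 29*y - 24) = y + 1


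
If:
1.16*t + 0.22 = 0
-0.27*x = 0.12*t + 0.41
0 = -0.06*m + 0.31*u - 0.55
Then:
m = 5.16666666666667*u - 9.16666666666667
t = -0.19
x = -1.43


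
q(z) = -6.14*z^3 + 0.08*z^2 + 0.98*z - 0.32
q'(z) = -18.42*z^2 + 0.16*z + 0.98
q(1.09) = -7.11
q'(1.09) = -20.73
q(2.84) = -137.54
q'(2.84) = -147.13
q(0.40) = -0.31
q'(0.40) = -1.90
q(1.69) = -28.07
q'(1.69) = -51.36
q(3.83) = -340.35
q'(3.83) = -268.61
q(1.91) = -40.94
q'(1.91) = -65.91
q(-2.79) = 130.91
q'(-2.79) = -142.85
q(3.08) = -175.94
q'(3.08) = -173.27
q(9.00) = -4461.08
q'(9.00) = -1489.60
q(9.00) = -4461.08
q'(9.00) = -1489.60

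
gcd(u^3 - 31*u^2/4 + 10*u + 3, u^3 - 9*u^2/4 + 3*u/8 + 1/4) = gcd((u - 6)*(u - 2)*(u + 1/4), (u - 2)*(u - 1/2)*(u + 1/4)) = u^2 - 7*u/4 - 1/2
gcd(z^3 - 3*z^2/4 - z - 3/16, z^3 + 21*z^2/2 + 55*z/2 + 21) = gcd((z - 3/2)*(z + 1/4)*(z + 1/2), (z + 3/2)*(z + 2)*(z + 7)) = 1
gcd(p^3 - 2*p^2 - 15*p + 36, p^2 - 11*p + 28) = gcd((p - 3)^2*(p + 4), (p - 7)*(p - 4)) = 1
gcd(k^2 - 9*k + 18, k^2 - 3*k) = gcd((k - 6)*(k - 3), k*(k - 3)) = k - 3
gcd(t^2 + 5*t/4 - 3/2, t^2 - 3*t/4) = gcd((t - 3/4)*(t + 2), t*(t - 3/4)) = t - 3/4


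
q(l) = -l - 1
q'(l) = -1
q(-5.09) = 4.09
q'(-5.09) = -1.00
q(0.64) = -1.64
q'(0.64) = -1.00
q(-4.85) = 3.85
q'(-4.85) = -1.00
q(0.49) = -1.49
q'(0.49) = -1.00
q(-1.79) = 0.79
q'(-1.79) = -1.00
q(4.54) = -5.54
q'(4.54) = -1.00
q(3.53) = -4.53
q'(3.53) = -1.00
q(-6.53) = 5.53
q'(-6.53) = -1.00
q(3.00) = -4.00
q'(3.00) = -1.00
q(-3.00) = 2.00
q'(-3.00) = -1.00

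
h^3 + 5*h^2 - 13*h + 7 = (h - 1)^2*(h + 7)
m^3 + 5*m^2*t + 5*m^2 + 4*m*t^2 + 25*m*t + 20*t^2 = (m + 5)*(m + t)*(m + 4*t)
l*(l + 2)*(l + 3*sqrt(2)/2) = l^3 + 2*l^2 + 3*sqrt(2)*l^2/2 + 3*sqrt(2)*l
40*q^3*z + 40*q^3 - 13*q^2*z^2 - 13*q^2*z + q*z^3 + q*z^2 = (-8*q + z)*(-5*q + z)*(q*z + q)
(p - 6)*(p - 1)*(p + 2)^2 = p^4 - 3*p^3 - 18*p^2 - 4*p + 24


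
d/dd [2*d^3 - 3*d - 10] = 6*d^2 - 3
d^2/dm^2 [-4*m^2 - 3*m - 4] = -8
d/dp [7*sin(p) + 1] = 7*cos(p)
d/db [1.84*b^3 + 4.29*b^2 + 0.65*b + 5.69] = 5.52*b^2 + 8.58*b + 0.65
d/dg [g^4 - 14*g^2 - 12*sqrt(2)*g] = 4*g^3 - 28*g - 12*sqrt(2)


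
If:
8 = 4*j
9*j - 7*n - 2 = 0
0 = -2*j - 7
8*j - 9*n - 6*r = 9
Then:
No Solution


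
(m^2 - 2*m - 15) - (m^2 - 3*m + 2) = m - 17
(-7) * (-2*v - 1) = 14*v + 7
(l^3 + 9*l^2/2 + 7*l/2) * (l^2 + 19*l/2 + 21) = l^5 + 14*l^4 + 269*l^3/4 + 511*l^2/4 + 147*l/2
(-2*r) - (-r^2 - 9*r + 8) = r^2 + 7*r - 8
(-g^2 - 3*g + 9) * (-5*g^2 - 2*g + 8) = 5*g^4 + 17*g^3 - 47*g^2 - 42*g + 72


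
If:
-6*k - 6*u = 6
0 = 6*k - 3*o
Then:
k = -u - 1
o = -2*u - 2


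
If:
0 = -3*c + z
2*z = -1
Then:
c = -1/6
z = -1/2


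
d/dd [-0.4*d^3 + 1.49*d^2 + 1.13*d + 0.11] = -1.2*d^2 + 2.98*d + 1.13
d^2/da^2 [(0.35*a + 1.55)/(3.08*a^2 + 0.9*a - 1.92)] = ((0.35*a + 1.55)*(6.16*a + 0.9)*(12.32*a + 1.8) - (6.468*a + 10.178)*(3.08*a^2 + 0.9*a - 1.92))/(3.08*a^2 + 0.9*a - 1.92)^3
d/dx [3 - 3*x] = -3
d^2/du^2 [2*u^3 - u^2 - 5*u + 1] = 12*u - 2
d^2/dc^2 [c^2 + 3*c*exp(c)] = 3*c*exp(c) + 6*exp(c) + 2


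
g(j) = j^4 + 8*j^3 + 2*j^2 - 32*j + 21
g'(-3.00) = 64.00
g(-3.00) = 0.00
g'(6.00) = 1720.00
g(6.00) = 2925.00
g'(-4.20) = 78.21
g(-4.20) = -90.85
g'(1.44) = 35.47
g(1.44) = 7.25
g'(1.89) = 88.30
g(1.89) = 34.43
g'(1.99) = 102.52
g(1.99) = 43.97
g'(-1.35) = -3.50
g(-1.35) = 51.48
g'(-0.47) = -28.99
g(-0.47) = 35.70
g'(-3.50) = 76.50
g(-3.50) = -35.44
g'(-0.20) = -31.87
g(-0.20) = 27.42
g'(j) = 4*j^3 + 24*j^2 + 4*j - 32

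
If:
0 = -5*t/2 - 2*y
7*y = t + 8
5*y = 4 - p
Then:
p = -44/39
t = -32/39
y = 40/39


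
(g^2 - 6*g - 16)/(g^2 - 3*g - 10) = (g - 8)/(g - 5)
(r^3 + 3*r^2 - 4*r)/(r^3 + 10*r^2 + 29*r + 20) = r*(r - 1)/(r^2 + 6*r + 5)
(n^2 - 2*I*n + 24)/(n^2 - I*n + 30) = (n + 4*I)/(n + 5*I)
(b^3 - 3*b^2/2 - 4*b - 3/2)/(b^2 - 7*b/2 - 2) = (b^2 - 2*b - 3)/(b - 4)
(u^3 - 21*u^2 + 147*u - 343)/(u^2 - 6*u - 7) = (u^2 - 14*u + 49)/(u + 1)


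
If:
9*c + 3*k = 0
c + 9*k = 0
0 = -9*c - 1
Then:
No Solution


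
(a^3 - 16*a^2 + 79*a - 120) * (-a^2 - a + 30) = -a^5 + 15*a^4 - 33*a^3 - 439*a^2 + 2490*a - 3600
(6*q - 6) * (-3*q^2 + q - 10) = -18*q^3 + 24*q^2 - 66*q + 60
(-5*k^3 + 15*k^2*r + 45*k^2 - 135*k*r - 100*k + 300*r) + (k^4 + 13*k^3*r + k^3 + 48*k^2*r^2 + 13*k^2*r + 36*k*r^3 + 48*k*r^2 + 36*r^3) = k^4 + 13*k^3*r - 4*k^3 + 48*k^2*r^2 + 28*k^2*r + 45*k^2 + 36*k*r^3 + 48*k*r^2 - 135*k*r - 100*k + 36*r^3 + 300*r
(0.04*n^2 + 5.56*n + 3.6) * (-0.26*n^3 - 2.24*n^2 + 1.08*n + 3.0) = -0.0104*n^5 - 1.5352*n^4 - 13.3472*n^3 - 1.9392*n^2 + 20.568*n + 10.8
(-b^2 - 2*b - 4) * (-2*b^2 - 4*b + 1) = 2*b^4 + 8*b^3 + 15*b^2 + 14*b - 4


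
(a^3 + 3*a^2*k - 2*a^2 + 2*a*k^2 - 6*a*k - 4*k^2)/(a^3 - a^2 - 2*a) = (a^2 + 3*a*k + 2*k^2)/(a*(a + 1))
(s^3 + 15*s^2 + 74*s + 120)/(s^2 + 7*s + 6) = (s^2 + 9*s + 20)/(s + 1)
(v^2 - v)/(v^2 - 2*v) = (v - 1)/(v - 2)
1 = 1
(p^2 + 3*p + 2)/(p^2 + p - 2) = (p + 1)/(p - 1)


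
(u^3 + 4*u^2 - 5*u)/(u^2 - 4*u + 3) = u*(u + 5)/(u - 3)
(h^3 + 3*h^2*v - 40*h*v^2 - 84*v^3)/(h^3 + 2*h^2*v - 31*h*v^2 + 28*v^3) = (h^2 - 4*h*v - 12*v^2)/(h^2 - 5*h*v + 4*v^2)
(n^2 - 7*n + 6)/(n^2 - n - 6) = (-n^2 + 7*n - 6)/(-n^2 + n + 6)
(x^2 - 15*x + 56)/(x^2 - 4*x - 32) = (x - 7)/(x + 4)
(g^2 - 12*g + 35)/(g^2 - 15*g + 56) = (g - 5)/(g - 8)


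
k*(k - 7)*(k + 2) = k^3 - 5*k^2 - 14*k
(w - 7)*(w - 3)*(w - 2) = w^3 - 12*w^2 + 41*w - 42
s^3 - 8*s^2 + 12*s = s*(s - 6)*(s - 2)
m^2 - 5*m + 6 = (m - 3)*(m - 2)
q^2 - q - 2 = (q - 2)*(q + 1)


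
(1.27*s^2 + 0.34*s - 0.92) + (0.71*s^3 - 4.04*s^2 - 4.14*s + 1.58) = 0.71*s^3 - 2.77*s^2 - 3.8*s + 0.66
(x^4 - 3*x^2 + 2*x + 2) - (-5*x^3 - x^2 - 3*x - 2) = x^4 + 5*x^3 - 2*x^2 + 5*x + 4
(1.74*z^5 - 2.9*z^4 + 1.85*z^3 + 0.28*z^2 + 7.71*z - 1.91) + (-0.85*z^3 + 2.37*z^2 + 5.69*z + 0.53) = 1.74*z^5 - 2.9*z^4 + 1.0*z^3 + 2.65*z^2 + 13.4*z - 1.38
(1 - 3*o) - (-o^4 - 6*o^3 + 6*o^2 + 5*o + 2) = o^4 + 6*o^3 - 6*o^2 - 8*o - 1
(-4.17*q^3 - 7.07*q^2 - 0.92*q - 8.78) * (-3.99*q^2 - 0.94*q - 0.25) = 16.6383*q^5 + 32.1291*q^4 + 11.3591*q^3 + 37.6645*q^2 + 8.4832*q + 2.195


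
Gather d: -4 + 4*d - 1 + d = 5*d - 5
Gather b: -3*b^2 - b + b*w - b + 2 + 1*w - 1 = -3*b^2 + b*(w - 2) + w + 1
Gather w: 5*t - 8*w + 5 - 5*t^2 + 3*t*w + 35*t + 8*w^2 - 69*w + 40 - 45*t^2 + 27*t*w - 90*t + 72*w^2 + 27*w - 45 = -50*t^2 - 50*t + 80*w^2 + w*(30*t - 50)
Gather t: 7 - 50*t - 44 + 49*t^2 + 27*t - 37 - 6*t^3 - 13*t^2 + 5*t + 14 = -6*t^3 + 36*t^2 - 18*t - 60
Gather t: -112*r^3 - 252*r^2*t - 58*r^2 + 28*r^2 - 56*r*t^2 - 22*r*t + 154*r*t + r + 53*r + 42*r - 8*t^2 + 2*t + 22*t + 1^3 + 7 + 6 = -112*r^3 - 30*r^2 + 96*r + t^2*(-56*r - 8) + t*(-252*r^2 + 132*r + 24) + 14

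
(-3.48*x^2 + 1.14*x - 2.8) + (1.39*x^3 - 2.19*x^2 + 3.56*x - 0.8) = 1.39*x^3 - 5.67*x^2 + 4.7*x - 3.6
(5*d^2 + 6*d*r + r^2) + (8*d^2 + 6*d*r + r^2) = 13*d^2 + 12*d*r + 2*r^2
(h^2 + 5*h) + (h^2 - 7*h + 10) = 2*h^2 - 2*h + 10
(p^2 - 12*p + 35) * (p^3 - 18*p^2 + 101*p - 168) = p^5 - 30*p^4 + 352*p^3 - 2010*p^2 + 5551*p - 5880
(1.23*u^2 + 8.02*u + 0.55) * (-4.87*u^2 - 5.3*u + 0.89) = -5.9901*u^4 - 45.5764*u^3 - 44.0898*u^2 + 4.2228*u + 0.4895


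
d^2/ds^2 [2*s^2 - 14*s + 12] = 4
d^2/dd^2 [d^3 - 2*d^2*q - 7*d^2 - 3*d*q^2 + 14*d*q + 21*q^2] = 6*d - 4*q - 14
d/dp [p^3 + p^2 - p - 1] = 3*p^2 + 2*p - 1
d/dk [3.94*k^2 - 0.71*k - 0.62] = 7.88*k - 0.71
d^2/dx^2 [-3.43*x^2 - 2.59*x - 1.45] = -6.86000000000000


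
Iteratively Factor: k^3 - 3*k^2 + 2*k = (k - 2)*(k^2 - k) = k*(k - 2)*(k - 1)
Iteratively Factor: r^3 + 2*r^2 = (r + 2)*(r^2) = r*(r + 2)*(r)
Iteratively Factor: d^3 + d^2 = (d)*(d^2 + d) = d*(d + 1)*(d)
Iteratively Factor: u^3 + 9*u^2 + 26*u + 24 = (u + 2)*(u^2 + 7*u + 12) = (u + 2)*(u + 4)*(u + 3)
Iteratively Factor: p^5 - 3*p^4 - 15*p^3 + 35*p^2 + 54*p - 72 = (p - 4)*(p^4 + p^3 - 11*p^2 - 9*p + 18) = (p - 4)*(p + 3)*(p^3 - 2*p^2 - 5*p + 6) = (p - 4)*(p - 1)*(p + 3)*(p^2 - p - 6) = (p - 4)*(p - 3)*(p - 1)*(p + 3)*(p + 2)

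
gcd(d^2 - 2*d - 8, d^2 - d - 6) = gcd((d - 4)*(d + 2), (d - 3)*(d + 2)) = d + 2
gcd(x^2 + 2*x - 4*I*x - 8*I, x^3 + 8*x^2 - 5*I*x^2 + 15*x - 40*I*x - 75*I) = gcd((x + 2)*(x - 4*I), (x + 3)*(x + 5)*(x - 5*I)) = 1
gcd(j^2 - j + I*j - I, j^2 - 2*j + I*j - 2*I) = j + I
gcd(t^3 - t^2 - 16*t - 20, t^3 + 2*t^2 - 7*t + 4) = 1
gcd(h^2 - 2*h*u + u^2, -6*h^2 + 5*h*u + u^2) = -h + u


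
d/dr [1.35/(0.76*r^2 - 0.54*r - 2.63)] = (0.729 - 2.052*r)/(-0.76*r^2 + 0.54*r + 2.63)^2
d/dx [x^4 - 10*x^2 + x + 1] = 4*x^3 - 20*x + 1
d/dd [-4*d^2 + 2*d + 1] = 2 - 8*d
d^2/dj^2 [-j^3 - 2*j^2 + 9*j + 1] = -6*j - 4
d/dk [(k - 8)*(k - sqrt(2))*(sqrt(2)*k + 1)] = 3*sqrt(2)*k^2 - 16*sqrt(2)*k - 2*k - sqrt(2) + 8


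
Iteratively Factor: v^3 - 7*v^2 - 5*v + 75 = (v + 3)*(v^2 - 10*v + 25) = (v - 5)*(v + 3)*(v - 5)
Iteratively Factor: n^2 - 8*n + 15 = (n - 3)*(n - 5)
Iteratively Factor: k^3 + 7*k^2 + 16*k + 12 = (k + 2)*(k^2 + 5*k + 6) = (k + 2)^2*(k + 3)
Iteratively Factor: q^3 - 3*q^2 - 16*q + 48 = (q + 4)*(q^2 - 7*q + 12) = (q - 3)*(q + 4)*(q - 4)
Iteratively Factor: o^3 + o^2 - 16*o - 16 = (o - 4)*(o^2 + 5*o + 4) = (o - 4)*(o + 4)*(o + 1)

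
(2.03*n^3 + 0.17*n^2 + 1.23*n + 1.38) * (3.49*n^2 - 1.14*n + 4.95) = 7.0847*n^5 - 1.7209*n^4 + 14.1474*n^3 + 4.2555*n^2 + 4.5153*n + 6.831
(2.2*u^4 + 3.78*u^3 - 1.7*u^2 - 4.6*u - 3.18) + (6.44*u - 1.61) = 2.2*u^4 + 3.78*u^3 - 1.7*u^2 + 1.84*u - 4.79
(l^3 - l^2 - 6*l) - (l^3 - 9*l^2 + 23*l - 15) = 8*l^2 - 29*l + 15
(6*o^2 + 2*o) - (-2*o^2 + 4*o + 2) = 8*o^2 - 2*o - 2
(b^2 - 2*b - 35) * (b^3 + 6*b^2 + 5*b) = b^5 + 4*b^4 - 42*b^3 - 220*b^2 - 175*b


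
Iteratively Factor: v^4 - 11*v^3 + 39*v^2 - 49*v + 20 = (v - 4)*(v^3 - 7*v^2 + 11*v - 5) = (v - 5)*(v - 4)*(v^2 - 2*v + 1) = (v - 5)*(v - 4)*(v - 1)*(v - 1)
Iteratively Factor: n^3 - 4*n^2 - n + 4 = (n - 4)*(n^2 - 1) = (n - 4)*(n + 1)*(n - 1)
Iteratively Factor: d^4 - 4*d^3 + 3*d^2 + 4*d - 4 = (d + 1)*(d^3 - 5*d^2 + 8*d - 4) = (d - 2)*(d + 1)*(d^2 - 3*d + 2) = (d - 2)^2*(d + 1)*(d - 1)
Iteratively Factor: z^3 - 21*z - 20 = (z + 4)*(z^2 - 4*z - 5) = (z + 1)*(z + 4)*(z - 5)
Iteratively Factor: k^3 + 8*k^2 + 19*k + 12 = (k + 1)*(k^2 + 7*k + 12) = (k + 1)*(k + 3)*(k + 4)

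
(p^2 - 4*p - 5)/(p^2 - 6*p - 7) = (p - 5)/(p - 7)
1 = 1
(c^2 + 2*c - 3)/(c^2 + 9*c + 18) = (c - 1)/(c + 6)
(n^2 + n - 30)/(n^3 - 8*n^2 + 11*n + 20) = (n + 6)/(n^2 - 3*n - 4)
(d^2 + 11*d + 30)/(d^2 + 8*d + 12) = (d + 5)/(d + 2)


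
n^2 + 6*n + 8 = (n + 2)*(n + 4)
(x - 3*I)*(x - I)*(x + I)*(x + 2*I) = x^4 - I*x^3 + 7*x^2 - I*x + 6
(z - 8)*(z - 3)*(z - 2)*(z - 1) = z^4 - 14*z^3 + 59*z^2 - 94*z + 48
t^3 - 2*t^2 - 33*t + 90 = (t - 5)*(t - 3)*(t + 6)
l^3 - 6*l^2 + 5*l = l*(l - 5)*(l - 1)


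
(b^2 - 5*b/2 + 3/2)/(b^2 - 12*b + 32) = (2*b^2 - 5*b + 3)/(2*(b^2 - 12*b + 32))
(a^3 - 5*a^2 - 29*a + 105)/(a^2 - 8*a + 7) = (a^2 + 2*a - 15)/(a - 1)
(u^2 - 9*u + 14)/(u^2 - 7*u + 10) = (u - 7)/(u - 5)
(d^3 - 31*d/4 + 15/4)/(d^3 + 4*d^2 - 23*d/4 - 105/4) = (2*d - 1)/(2*d + 7)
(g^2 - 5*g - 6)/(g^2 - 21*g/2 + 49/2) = 2*(g^2 - 5*g - 6)/(2*g^2 - 21*g + 49)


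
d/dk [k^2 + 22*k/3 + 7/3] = 2*k + 22/3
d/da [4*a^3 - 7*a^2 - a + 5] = 12*a^2 - 14*a - 1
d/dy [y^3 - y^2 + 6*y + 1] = 3*y^2 - 2*y + 6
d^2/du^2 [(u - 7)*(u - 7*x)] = 2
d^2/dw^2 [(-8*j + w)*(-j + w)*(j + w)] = -16*j + 6*w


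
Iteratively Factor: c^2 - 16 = (c - 4)*(c + 4)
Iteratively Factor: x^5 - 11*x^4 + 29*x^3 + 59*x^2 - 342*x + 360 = (x - 3)*(x^4 - 8*x^3 + 5*x^2 + 74*x - 120) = (x - 4)*(x - 3)*(x^3 - 4*x^2 - 11*x + 30) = (x - 4)*(x - 3)*(x - 2)*(x^2 - 2*x - 15) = (x - 4)*(x - 3)*(x - 2)*(x + 3)*(x - 5)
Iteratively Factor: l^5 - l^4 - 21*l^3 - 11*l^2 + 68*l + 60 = (l + 2)*(l^4 - 3*l^3 - 15*l^2 + 19*l + 30) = (l + 1)*(l + 2)*(l^3 - 4*l^2 - 11*l + 30) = (l - 5)*(l + 1)*(l + 2)*(l^2 + l - 6) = (l - 5)*(l - 2)*(l + 1)*(l + 2)*(l + 3)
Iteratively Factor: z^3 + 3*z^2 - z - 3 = (z + 1)*(z^2 + 2*z - 3) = (z + 1)*(z + 3)*(z - 1)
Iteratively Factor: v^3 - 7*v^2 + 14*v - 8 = (v - 4)*(v^2 - 3*v + 2) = (v - 4)*(v - 2)*(v - 1)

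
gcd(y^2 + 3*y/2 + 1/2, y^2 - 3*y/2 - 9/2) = 1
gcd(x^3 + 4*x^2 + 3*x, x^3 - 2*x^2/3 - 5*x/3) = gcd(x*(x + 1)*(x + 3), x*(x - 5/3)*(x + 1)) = x^2 + x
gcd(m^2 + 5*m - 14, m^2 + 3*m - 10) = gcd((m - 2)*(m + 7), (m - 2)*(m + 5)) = m - 2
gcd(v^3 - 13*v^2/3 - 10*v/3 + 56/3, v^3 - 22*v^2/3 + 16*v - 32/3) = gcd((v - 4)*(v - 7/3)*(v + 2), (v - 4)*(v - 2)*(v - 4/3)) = v - 4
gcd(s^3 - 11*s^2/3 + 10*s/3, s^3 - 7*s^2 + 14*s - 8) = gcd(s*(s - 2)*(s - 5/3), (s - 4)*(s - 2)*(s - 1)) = s - 2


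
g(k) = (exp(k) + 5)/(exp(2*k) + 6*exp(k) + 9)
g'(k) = (exp(k) + 5)*(-2*exp(2*k) - 6*exp(k))/(exp(2*k) + 6*exp(k) + 9)^2 + exp(k)/(exp(2*k) + 6*exp(k) + 9) = (-exp(k) - 7)*exp(k)/(exp(3*k) + 9*exp(2*k) + 27*exp(k) + 27)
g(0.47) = 0.31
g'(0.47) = -0.14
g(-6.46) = 0.56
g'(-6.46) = -0.00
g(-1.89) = 0.52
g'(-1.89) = -0.03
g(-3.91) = 0.55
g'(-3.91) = -0.01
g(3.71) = 0.02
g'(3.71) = -0.02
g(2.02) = 0.11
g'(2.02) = -0.09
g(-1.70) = 0.51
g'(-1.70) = -0.04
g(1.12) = 0.22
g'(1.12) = -0.14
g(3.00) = 0.05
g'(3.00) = -0.04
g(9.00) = 0.00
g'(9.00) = 0.00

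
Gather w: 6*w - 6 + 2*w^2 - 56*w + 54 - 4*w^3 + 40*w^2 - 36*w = -4*w^3 + 42*w^2 - 86*w + 48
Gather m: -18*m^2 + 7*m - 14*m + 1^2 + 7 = -18*m^2 - 7*m + 8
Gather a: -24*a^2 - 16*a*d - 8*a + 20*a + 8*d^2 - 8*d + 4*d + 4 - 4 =-24*a^2 + a*(12 - 16*d) + 8*d^2 - 4*d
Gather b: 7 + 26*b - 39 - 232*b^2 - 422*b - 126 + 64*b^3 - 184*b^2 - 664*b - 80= 64*b^3 - 416*b^2 - 1060*b - 238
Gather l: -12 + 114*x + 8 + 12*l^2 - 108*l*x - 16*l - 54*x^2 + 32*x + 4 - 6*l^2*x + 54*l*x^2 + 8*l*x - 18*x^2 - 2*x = l^2*(12 - 6*x) + l*(54*x^2 - 100*x - 16) - 72*x^2 + 144*x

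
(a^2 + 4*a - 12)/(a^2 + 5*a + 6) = (a^2 + 4*a - 12)/(a^2 + 5*a + 6)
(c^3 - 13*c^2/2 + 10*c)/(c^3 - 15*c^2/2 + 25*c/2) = (c - 4)/(c - 5)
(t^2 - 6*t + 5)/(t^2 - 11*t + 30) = (t - 1)/(t - 6)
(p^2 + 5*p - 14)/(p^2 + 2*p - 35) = (p - 2)/(p - 5)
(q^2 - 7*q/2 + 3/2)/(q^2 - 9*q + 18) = (q - 1/2)/(q - 6)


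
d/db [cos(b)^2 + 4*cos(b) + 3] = -2*(cos(b) + 2)*sin(b)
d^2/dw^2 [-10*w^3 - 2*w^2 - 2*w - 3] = -60*w - 4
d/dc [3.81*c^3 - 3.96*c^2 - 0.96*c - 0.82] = 11.43*c^2 - 7.92*c - 0.96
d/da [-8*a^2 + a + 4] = 1 - 16*a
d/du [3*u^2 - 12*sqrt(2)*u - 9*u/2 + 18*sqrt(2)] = 6*u - 12*sqrt(2) - 9/2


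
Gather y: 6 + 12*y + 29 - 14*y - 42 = -2*y - 7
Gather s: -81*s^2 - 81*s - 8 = -81*s^2 - 81*s - 8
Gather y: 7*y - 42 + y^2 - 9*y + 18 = y^2 - 2*y - 24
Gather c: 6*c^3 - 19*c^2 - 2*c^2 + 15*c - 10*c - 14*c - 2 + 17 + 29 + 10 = 6*c^3 - 21*c^2 - 9*c + 54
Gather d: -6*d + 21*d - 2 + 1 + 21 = 15*d + 20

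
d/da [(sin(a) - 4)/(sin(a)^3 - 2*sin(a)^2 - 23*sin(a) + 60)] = -2*(sin(a) + 1)*cos(a)/((sin(a) - 3)^2*(sin(a) + 5)^2)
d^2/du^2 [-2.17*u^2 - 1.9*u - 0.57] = -4.34000000000000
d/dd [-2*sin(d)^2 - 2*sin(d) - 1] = -2*sin(2*d) - 2*cos(d)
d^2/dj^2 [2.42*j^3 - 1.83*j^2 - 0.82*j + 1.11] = 14.52*j - 3.66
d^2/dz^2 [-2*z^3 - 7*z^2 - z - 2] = -12*z - 14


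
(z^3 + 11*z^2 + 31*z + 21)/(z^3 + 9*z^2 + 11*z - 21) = (z + 1)/(z - 1)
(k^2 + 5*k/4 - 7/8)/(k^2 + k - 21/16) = 2*(2*k - 1)/(4*k - 3)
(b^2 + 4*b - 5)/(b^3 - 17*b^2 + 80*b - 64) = (b + 5)/(b^2 - 16*b + 64)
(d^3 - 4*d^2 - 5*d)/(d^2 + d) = d - 5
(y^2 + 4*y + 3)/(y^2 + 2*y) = (y^2 + 4*y + 3)/(y*(y + 2))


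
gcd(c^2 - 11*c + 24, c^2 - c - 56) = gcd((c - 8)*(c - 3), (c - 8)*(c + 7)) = c - 8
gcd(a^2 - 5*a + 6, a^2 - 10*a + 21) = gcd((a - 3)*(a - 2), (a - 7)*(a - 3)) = a - 3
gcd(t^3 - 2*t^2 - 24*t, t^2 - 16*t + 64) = 1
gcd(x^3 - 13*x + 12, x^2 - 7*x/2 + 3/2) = x - 3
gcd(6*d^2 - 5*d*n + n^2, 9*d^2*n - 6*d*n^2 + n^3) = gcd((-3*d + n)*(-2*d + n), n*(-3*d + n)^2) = 3*d - n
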